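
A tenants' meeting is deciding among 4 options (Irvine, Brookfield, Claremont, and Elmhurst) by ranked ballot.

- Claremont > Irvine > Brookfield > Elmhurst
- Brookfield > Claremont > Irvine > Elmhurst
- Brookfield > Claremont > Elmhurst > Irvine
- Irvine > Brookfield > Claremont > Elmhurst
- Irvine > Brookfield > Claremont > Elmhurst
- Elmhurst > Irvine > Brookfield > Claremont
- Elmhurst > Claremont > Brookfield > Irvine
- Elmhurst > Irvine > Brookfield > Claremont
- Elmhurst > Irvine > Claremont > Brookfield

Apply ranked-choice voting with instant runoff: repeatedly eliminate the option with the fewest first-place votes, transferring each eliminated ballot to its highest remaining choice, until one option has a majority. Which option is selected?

Round 1: Elmhurst 4, Irvine 2, Brookfield 2, Claremont 1. Claremont has the fewest and is eliminated.
Round 2: Elmhurst 4, Irvine 3, Brookfield 2. Brookfield has the fewest and is eliminated.
Round 3: Elmhurst 5, Irvine 4. Elmhurst has a majority.

Elmhurst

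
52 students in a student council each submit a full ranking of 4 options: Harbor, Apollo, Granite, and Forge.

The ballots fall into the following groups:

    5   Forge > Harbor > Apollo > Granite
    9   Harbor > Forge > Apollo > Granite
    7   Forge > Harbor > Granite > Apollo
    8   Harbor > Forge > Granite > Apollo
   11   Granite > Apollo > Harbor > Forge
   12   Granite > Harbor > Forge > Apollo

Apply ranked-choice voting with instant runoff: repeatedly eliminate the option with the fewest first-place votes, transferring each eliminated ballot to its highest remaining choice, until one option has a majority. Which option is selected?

Harbor

Round 1: Granite 23, Harbor 17, Forge 12, Apollo 0. Apollo has the fewest and is eliminated.
Round 2: Granite 23, Harbor 17, Forge 12. Forge has the fewest and is eliminated.
Round 3: Harbor 29, Granite 23. Harbor has a majority.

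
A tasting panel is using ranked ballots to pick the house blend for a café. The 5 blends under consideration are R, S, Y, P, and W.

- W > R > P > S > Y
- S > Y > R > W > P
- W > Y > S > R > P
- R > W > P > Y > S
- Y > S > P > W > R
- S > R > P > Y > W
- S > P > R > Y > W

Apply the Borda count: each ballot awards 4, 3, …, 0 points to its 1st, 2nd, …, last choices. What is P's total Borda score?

11

Borda scores:
  R: 3 + 2 + 1 + 4 + 0 + 3 + 2 = 15
  S: 1 + 4 + 2 + 0 + 3 + 4 + 4 = 18
  Y: 0 + 3 + 3 + 1 + 4 + 1 + 1 = 13
  P: 2 + 0 + 0 + 2 + 2 + 2 + 3 = 11
  W: 4 + 1 + 4 + 3 + 1 + 0 + 0 = 13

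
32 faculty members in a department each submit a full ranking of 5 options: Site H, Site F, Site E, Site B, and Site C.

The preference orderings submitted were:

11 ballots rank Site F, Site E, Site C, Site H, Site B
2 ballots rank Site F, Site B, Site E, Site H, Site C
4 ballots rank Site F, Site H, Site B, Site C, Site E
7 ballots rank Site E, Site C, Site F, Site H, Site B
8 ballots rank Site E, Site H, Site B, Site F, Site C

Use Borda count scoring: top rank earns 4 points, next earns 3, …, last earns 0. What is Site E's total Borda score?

97

Borda scores:
  Site H: 11·1 + 2·1 + 4·3 + 7·1 + 8·3 = 56
  Site F: 11·4 + 2·4 + 4·4 + 7·2 + 8·1 = 90
  Site E: 11·3 + 2·2 + 4·0 + 7·4 + 8·4 = 97
  Site B: 11·0 + 2·3 + 4·2 + 7·0 + 8·2 = 30
  Site C: 11·2 + 2·0 + 4·1 + 7·3 + 8·0 = 47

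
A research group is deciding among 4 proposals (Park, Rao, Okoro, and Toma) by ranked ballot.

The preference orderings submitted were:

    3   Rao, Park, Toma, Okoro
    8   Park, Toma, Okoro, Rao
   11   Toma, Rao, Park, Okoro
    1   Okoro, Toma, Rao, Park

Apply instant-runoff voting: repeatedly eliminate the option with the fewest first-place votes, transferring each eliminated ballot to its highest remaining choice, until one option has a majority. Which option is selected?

Round 1: Toma 11, Park 8, Rao 3, Okoro 1. Okoro has the fewest and is eliminated.
Round 2: Toma 12, Park 8, Rao 3. Toma has a majority.

Toma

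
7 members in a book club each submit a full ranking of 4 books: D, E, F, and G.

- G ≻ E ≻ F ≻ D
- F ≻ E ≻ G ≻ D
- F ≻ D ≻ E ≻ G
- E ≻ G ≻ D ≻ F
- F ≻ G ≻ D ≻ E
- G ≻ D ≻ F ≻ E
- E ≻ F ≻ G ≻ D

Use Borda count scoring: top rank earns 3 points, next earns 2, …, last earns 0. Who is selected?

Borda scores:
  D: 0 + 0 + 2 + 1 + 1 + 2 + 0 = 6
  E: 2 + 2 + 1 + 3 + 0 + 0 + 3 = 11
  F: 1 + 3 + 3 + 0 + 3 + 1 + 2 = 13
  G: 3 + 1 + 0 + 2 + 2 + 3 + 1 = 12
F has the highest total.

F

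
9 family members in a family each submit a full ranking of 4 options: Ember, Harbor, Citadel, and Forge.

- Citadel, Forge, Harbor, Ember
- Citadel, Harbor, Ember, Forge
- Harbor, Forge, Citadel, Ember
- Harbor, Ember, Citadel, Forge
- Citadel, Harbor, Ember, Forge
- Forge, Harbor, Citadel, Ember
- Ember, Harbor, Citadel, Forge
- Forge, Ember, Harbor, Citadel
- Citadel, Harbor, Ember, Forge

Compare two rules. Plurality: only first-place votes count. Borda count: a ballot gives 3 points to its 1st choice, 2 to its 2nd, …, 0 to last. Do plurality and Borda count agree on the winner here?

Plurality first-place counts: Ember 1, Harbor 2, Citadel 4, Forge 2 → Citadel.
Borda totals: Ember 10, Harbor 18, Citadel 16, Forge 10 → Harbor.
The two rules disagree: plurality picks Citadel, Borda picks Harbor.

No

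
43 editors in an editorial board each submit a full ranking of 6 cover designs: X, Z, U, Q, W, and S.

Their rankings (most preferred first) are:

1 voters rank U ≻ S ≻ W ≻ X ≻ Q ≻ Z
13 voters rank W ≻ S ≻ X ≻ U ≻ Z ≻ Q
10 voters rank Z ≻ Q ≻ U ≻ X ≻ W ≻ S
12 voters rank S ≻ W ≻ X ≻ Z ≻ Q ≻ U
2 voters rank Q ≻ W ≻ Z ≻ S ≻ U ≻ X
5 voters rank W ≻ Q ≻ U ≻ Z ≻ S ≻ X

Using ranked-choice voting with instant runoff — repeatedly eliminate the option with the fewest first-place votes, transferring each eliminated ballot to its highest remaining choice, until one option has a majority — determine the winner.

Round 1: W 18, S 12, Z 10, Q 2, U 1, X 0. X has the fewest and is eliminated.
Round 2: W 18, S 12, Z 10, Q 2, U 1. U has the fewest and is eliminated.
Round 3: W 18, S 13, Z 10, Q 2. Q has the fewest and is eliminated.
Round 4: W 20, S 13, Z 10. Z has the fewest and is eliminated.
Round 5: W 30, S 13. W has a majority.

W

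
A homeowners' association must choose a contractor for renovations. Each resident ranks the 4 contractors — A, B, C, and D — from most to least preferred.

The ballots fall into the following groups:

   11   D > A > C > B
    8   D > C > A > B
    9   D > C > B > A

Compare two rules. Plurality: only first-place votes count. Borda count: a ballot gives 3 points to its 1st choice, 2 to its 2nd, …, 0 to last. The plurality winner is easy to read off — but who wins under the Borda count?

D

Plurality first-place counts: A 0, B 0, C 0, D 28 → D.
Borda totals: A 30, B 9, C 45, D 84 → D.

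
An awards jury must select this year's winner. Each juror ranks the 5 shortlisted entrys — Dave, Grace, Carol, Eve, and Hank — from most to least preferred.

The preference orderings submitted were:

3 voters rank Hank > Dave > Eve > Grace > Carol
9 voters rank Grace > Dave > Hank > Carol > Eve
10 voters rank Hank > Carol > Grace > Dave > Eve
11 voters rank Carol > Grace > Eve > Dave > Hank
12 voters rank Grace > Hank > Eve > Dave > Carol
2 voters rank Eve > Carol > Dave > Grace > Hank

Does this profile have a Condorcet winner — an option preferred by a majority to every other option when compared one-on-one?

Head-to-head results (47 voters total):
Dave vs Grace: Grace wins 42–5.
Dave vs Carol: Dave wins 24–23.
Dave vs Eve: Eve wins 25–22.
Dave vs Hank: Hank wins 25–22.
Grace vs Carol: Grace wins 24–23.
Grace vs Eve: Grace wins 42–5.
Grace vs Hank: Grace wins 34–13.
Carol vs Eve: Carol wins 30–17.
Carol vs Hank: Hank wins 34–13.
Eve vs Hank: Hank wins 34–13.
Grace beats each rival — Dave (42–5), Carol (24–23), Eve (42–5), Hank (34–13) — so Grace is the Condorcet winner.

Yes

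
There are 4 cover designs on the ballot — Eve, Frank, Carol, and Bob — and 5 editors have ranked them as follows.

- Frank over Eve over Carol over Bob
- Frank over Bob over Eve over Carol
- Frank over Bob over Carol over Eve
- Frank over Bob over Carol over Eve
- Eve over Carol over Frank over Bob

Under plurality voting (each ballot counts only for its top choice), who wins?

Frank

First-place vote totals:
  Eve: 1
  Frank: 4
  Carol: 0
  Bob: 0
Frank has the most first-place votes.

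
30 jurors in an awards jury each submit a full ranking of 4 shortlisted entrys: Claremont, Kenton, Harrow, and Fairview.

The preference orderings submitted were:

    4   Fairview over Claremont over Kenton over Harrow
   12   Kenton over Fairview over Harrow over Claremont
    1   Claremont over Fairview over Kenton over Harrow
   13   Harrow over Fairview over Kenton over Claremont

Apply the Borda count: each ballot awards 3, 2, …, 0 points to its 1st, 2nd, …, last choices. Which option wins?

Fairview

Borda scores:
  Claremont: 4·2 + 12·0 + 3 + 13·0 = 11
  Kenton: 4·1 + 12·3 + 1 + 13·1 = 54
  Harrow: 4·0 + 12·1 + 0 + 13·3 = 51
  Fairview: 4·3 + 12·2 + 2 + 13·2 = 64
Fairview has the highest total.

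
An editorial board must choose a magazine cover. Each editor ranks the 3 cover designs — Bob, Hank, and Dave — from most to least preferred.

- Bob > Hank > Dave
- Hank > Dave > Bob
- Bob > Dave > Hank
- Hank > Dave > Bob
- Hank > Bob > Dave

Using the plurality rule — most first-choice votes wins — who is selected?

Hank

First-place vote totals:
  Bob: 2
  Hank: 3
  Dave: 0
Hank has the most first-place votes.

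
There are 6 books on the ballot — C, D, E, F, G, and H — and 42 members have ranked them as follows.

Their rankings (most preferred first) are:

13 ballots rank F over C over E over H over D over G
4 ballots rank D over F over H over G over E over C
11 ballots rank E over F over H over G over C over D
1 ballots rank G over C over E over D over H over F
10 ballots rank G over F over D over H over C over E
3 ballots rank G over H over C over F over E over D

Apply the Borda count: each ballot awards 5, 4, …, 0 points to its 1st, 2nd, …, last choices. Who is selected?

Borda scores:
  C: 13·4 + 4·0 + 11·1 + 4 + 10·1 + 3·3 = 86
  D: 13·1 + 4·5 + 11·0 + 2 + 10·3 + 3·0 = 65
  E: 13·3 + 4·1 + 11·5 + 3 + 10·0 + 3·1 = 104
  F: 13·5 + 4·4 + 11·4 + 0 + 10·4 + 3·2 = 171
  G: 13·0 + 4·2 + 11·2 + 5 + 10·5 + 3·5 = 100
  H: 13·2 + 4·3 + 11·3 + 1 + 10·2 + 3·4 = 104
F has the highest total.

F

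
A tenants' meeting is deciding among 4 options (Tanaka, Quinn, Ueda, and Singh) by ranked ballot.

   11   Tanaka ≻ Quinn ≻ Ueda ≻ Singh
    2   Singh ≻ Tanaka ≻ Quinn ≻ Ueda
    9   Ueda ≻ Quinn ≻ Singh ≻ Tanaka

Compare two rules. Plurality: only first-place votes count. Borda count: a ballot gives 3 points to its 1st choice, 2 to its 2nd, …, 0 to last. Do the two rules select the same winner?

No

Plurality first-place counts: Tanaka 11, Quinn 0, Ueda 9, Singh 2 → Tanaka.
Borda totals: Tanaka 37, Quinn 42, Ueda 38, Singh 15 → Quinn.
The two rules disagree: plurality picks Tanaka, Borda picks Quinn.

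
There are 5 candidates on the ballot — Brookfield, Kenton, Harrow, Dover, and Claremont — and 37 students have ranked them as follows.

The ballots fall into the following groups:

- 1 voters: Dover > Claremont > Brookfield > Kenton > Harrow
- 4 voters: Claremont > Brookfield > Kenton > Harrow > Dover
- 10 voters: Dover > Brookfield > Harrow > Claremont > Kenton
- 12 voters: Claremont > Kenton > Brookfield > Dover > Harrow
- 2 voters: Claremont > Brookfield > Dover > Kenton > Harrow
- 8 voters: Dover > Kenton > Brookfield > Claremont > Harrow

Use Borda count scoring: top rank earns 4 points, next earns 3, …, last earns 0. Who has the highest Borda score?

Claremont

Borda scores:
  Brookfield: 2 + 4·3 + 10·3 + 12·2 + 2·3 + 8·2 = 90
  Kenton: 1 + 4·2 + 10·0 + 12·3 + 2·1 + 8·3 = 71
  Harrow: 0 + 4·1 + 10·2 + 12·0 + 2·0 + 8·0 = 24
  Dover: 4 + 4·0 + 10·4 + 12·1 + 2·2 + 8·4 = 92
  Claremont: 3 + 4·4 + 10·1 + 12·4 + 2·4 + 8·1 = 93
Claremont has the highest total.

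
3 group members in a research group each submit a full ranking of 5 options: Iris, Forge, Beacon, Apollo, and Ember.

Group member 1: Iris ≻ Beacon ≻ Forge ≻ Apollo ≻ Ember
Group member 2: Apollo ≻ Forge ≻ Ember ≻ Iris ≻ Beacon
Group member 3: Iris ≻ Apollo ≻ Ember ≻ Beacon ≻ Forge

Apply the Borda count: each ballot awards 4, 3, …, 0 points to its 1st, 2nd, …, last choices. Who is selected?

Iris

Borda scores:
  Iris: 4 + 1 + 4 = 9
  Forge: 2 + 3 + 0 = 5
  Beacon: 3 + 0 + 1 = 4
  Apollo: 1 + 4 + 3 = 8
  Ember: 0 + 2 + 2 = 4
Iris has the highest total.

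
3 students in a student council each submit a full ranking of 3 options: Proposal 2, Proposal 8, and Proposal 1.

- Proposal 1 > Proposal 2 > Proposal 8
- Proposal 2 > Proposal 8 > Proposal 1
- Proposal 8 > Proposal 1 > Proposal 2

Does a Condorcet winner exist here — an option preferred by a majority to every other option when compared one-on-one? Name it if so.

No Condorcet winner

Head-to-head results (3 voters total):
Proposal 2 vs Proposal 8: Proposal 2 wins 2–1.
Proposal 2 vs Proposal 1: Proposal 1 wins 2–1.
Proposal 8 vs Proposal 1: Proposal 8 wins 2–1.
No candidate beats all others: Proposal 2 beats Proposal 8 beats Proposal 1 beats Proposal 2, a majority cycle.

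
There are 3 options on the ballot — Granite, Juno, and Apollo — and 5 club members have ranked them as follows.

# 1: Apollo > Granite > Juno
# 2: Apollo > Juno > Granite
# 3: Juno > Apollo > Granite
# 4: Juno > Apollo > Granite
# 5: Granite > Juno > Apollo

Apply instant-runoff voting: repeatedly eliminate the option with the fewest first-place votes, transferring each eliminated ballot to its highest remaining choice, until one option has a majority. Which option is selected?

Juno

Round 1: Juno 2, Apollo 2, Granite 1. Granite has the fewest and is eliminated.
Round 2: Juno 3, Apollo 2. Juno has a majority.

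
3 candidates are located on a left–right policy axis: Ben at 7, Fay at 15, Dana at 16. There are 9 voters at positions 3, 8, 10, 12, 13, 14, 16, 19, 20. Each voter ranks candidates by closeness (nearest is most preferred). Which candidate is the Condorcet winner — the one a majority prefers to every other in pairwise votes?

With single-peaked preferences on a line, the Condorcet winner is the candidate closest to the median voter.
The median voter (position 13) is closest to Fay at 15.
Check: Fay vs Ben — voters closer to Fay: 6 of 9.

Fay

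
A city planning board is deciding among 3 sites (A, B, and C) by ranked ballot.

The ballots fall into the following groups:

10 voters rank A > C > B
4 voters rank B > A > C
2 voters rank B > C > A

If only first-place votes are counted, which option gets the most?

A

First-place vote totals:
  A: 10
  B: 6
  C: 0
A has the most first-place votes.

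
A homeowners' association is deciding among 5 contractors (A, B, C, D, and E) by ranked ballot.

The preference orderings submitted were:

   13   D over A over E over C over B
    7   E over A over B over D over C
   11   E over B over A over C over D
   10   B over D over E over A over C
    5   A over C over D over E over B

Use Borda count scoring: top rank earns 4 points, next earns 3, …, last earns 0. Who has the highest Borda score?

Borda scores:
  A: 13·3 + 7·3 + 11·2 + 10·1 + 5·4 = 112
  B: 13·0 + 7·2 + 11·3 + 10·4 + 5·0 = 87
  C: 13·1 + 7·0 + 11·1 + 10·0 + 5·3 = 39
  D: 13·4 + 7·1 + 11·0 + 10·3 + 5·2 = 99
  E: 13·2 + 7·4 + 11·4 + 10·2 + 5·1 = 123
E has the highest total.

E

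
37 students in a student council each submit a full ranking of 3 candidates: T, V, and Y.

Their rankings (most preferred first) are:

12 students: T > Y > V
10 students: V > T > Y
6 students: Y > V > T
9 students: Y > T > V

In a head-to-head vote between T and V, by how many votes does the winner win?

Ballots ranking T above V: 12+9 = 21.
Ballots ranking V above T: 10+6 = 16.
T wins 21–16, a margin of 5.

5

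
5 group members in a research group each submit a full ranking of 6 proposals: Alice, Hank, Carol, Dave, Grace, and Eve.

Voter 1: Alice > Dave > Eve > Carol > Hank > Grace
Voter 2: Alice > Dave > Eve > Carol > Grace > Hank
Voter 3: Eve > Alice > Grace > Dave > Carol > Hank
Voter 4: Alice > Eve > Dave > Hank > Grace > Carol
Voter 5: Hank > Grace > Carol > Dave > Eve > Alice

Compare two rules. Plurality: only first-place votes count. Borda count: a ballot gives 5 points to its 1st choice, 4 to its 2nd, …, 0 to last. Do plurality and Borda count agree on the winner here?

Yes

Plurality first-place counts: Alice 3, Hank 1, Carol 0, Dave 0, Grace 0, Eve 1 → Alice.
Borda totals: Alice 19, Hank 8, Carol 8, Dave 15, Grace 9, Eve 16 → Alice.
The two rules agree on Alice.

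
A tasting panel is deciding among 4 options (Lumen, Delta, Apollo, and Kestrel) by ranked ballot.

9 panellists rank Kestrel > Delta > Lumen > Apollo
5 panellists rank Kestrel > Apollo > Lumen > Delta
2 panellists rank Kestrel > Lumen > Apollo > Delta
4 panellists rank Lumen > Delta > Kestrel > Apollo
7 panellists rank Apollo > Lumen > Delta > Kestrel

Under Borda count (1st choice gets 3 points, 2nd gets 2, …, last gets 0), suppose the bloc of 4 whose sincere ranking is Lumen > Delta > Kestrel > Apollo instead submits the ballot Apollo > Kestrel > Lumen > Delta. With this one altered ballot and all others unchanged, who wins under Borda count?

Borda totals with the altered ballot: Lumen 36, Delta 25, Apollo 45, Kestrel 56.
The winner is unchanged: still Kestrel.

Kestrel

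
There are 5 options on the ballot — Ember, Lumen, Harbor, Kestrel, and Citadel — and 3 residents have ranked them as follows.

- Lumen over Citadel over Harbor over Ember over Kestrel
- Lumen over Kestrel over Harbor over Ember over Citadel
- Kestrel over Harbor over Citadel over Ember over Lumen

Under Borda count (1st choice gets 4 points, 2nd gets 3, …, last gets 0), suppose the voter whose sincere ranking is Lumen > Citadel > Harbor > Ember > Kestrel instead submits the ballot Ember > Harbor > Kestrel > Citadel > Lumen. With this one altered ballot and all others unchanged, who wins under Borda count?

Kestrel

Borda totals with the altered ballot: Ember 6, Lumen 4, Harbor 8, Kestrel 9, Citadel 3.
The switch changes the winner from Lumen to Kestrel.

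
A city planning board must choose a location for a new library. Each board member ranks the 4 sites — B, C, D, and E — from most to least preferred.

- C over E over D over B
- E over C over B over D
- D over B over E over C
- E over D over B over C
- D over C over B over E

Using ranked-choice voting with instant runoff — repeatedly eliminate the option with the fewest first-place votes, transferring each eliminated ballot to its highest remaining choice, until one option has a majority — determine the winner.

E

Round 1: D 2, E 2, C 1, B 0. B has the fewest and is eliminated.
Round 2: D 2, E 2, C 1. C has the fewest and is eliminated.
Round 3: E 3, D 2. E has a majority.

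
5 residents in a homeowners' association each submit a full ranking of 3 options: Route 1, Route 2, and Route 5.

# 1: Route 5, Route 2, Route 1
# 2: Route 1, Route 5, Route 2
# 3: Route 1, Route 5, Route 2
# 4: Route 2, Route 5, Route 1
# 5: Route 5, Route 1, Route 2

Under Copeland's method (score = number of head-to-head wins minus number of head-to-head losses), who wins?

Pairwise results:
  Route 1 vs Route 2: Route 1 wins 3–2.
  Route 1 vs Route 5: Route 5 wins 3–2.
  Route 2 vs Route 5: Route 5 wins 4–1.
Copeland scores (wins − losses):
  Route 1: 1 − 1 = 0
  Route 2: 0 − 2 = -2
  Route 5: 2 − 0 = 2
Route 5 has the best Copeland score.

Route 5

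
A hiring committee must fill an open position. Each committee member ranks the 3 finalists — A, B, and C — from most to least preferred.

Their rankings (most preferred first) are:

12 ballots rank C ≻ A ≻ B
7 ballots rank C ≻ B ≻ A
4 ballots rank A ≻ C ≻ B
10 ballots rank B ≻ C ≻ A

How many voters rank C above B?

Ballots ranking C above B: 12+7+4 = 23.
Ballots ranking B above C: 10.
So 23 of 33 voters prefer C to B.

23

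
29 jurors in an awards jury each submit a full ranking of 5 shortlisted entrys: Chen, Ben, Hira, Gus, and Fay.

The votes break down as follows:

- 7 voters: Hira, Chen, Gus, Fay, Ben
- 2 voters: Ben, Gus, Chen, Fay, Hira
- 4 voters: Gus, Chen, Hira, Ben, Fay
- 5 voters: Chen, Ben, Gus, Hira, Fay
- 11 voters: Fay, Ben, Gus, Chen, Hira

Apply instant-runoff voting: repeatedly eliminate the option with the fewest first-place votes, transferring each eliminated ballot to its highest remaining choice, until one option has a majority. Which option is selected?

Round 1: Fay 11, Hira 7, Chen 5, Gus 4, Ben 2. Ben has the fewest and is eliminated.
Round 2: Fay 11, Hira 7, Gus 6, Chen 5. Chen has the fewest and is eliminated.
Round 3: Gus 11, Fay 11, Hira 7. Hira has the fewest and is eliminated.
Round 4: Gus 18, Fay 11. Gus has a majority.

Gus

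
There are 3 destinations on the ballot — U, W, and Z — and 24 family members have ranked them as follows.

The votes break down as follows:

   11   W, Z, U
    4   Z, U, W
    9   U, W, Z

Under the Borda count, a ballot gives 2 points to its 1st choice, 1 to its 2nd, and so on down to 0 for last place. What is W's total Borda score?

31

Borda scores:
  U: 11·0 + 4·1 + 9·2 = 22
  W: 11·2 + 4·0 + 9·1 = 31
  Z: 11·1 + 4·2 + 9·0 = 19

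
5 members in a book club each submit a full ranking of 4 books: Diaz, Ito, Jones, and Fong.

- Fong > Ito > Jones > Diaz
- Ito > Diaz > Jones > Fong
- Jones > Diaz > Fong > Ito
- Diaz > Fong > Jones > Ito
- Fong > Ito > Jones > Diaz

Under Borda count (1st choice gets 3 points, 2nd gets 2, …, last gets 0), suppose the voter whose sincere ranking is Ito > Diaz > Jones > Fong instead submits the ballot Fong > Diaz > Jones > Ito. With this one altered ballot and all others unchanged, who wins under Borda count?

Fong

Borda totals with the altered ballot: Diaz 7, Ito 4, Jones 7, Fong 12.
The winner is unchanged: still Fong.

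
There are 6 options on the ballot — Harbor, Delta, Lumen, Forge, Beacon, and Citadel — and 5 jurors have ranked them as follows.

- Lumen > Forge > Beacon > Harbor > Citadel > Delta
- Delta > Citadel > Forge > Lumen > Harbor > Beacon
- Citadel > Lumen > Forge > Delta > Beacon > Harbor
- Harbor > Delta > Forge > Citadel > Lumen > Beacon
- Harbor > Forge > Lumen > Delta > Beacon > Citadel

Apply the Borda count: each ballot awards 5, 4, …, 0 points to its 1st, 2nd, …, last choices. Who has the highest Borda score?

Forge

Borda scores:
  Harbor: 2 + 1 + 0 + 5 + 5 = 13
  Delta: 0 + 5 + 2 + 4 + 2 = 13
  Lumen: 5 + 2 + 4 + 1 + 3 = 15
  Forge: 4 + 3 + 3 + 3 + 4 = 17
  Beacon: 3 + 0 + 1 + 0 + 1 = 5
  Citadel: 1 + 4 + 5 + 2 + 0 = 12
Forge has the highest total.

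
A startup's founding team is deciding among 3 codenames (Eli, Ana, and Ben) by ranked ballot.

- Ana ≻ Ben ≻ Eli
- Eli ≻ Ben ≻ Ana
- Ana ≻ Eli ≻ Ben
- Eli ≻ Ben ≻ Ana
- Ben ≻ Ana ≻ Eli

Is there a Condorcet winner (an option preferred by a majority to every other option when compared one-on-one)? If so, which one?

There is no Condorcet winner

Head-to-head results (5 voters total):
Eli vs Ana: Ana wins 3–2.
Eli vs Ben: Eli wins 3–2.
Ana vs Ben: Ben wins 3–2.
No candidate beats all others: Eli beats Ben beats Ana beats Eli, a majority cycle.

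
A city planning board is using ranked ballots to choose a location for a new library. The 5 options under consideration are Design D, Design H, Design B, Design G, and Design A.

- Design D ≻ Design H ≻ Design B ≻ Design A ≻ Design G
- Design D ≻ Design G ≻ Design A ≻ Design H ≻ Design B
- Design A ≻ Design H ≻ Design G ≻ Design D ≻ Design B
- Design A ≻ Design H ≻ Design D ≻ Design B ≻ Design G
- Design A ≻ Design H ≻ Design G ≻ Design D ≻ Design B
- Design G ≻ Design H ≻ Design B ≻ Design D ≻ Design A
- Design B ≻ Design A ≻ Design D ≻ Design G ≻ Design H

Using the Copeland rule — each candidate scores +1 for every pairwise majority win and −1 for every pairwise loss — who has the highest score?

Design A

Pairwise results:
  Design D vs Design H: Design H wins 4–3.
  Design D vs Design B: Design D wins 5–2.
  Design D vs Design G: Design D wins 4–3.
  Design D vs Design A: Design A wins 4–3.
  Design H vs Design B: Design H wins 6–1.
  Design H vs Design G: Design H wins 4–3.
  Design H vs Design A: Design A wins 5–2.
  Design B vs Design G: Design G wins 4–3.
  Design B vs Design A: Design A wins 4–3.
  Design G vs Design A: Design A wins 5–2.
Copeland scores (wins − losses):
  Design D: 2 − 2 = 0
  Design H: 3 − 1 = 2
  Design B: 0 − 4 = -4
  Design G: 1 − 3 = -2
  Design A: 4 − 0 = 4
Design A has the best Copeland score.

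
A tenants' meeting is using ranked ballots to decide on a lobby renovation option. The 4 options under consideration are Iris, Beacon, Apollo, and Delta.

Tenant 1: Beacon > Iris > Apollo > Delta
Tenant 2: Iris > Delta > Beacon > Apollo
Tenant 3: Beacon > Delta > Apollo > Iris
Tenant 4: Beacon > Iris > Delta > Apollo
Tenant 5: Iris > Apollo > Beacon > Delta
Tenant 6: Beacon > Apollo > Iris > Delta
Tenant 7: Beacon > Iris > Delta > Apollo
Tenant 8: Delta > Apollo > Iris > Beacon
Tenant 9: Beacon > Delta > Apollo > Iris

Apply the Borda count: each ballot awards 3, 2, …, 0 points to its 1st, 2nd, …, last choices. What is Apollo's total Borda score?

9

Borda scores:
  Iris: 2 + 3 + 0 + 2 + 3 + 1 + 2 + 1 + 0 = 14
  Beacon: 3 + 1 + 3 + 3 + 1 + 3 + 3 + 0 + 3 = 20
  Apollo: 1 + 0 + 1 + 0 + 2 + 2 + 0 + 2 + 1 = 9
  Delta: 0 + 2 + 2 + 1 + 0 + 0 + 1 + 3 + 2 = 11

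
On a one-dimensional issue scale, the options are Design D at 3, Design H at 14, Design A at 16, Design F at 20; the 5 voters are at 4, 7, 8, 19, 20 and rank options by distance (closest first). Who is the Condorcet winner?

With single-peaked preferences on a line, the Condorcet winner is the candidate closest to the median voter.
The median voter (position 8) is closest to Design D at 3.
Check: Design D vs Design H — voters closer to Design D: 3 of 5.

Design D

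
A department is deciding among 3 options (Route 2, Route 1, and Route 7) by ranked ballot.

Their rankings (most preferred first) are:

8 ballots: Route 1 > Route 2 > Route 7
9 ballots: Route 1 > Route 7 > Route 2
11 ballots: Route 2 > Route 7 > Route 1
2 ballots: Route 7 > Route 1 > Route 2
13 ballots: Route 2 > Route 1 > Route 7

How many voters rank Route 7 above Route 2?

11

Ballots ranking Route 7 above Route 2: 9+2 = 11.
Ballots ranking Route 2 above Route 7: 8+11+13 = 32.
So 11 of 43 voters prefer Route 7 to Route 2.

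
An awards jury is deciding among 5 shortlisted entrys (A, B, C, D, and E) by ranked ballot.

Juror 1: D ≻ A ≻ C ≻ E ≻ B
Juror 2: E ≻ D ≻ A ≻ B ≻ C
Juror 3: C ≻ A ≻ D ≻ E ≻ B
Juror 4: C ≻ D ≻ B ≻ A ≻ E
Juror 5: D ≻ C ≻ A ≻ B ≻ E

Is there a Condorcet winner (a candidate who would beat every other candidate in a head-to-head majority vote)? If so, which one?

Head-to-head results (5 voters total):
A vs B: A wins 4–1.
A vs C: C wins 3–2.
A vs D: D wins 4–1.
A vs E: A wins 4–1.
B vs C: C wins 4–1.
B vs D: D wins 5–0.
B vs E: E wins 3–2.
C vs D: D wins 3–2.
C vs E: C wins 4–1.
D vs E: D wins 4–1.
D beats each rival — A (4–1), B (5–0), C (3–2), E (4–1) — so D is the Condorcet winner.

D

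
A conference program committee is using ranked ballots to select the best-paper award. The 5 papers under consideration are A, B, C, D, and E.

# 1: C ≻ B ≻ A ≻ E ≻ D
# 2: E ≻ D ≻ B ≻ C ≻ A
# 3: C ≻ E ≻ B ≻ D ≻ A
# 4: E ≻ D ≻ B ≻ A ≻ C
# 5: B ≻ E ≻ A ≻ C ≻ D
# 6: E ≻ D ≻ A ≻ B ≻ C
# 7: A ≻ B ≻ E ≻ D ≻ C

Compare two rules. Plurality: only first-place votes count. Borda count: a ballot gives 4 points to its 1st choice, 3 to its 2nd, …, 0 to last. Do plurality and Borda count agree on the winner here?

Plurality first-place counts: A 1, B 1, C 2, D 0, E 3 → E.
Borda totals: A 11, B 17, C 10, D 11, E 21 → E.
The two rules agree on E.

Yes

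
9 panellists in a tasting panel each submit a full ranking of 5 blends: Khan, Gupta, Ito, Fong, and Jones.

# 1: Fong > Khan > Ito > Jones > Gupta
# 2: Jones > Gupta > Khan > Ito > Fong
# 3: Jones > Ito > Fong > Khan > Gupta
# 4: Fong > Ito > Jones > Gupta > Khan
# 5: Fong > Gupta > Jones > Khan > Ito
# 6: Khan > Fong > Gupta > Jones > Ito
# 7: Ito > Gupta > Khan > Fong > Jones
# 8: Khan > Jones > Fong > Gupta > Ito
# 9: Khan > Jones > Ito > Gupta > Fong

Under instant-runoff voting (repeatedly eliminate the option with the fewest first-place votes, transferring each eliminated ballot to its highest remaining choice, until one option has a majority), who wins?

Round 1: Khan 3, Fong 3, Jones 2, Ito 1, Gupta 0. Gupta has the fewest and is eliminated.
Round 2: Khan 3, Fong 3, Jones 2, Ito 1. Ito has the fewest and is eliminated.
Round 3: Khan 4, Fong 3, Jones 2. Jones has the fewest and is eliminated.
Round 4: Khan 5, Fong 4. Khan has a majority.

Khan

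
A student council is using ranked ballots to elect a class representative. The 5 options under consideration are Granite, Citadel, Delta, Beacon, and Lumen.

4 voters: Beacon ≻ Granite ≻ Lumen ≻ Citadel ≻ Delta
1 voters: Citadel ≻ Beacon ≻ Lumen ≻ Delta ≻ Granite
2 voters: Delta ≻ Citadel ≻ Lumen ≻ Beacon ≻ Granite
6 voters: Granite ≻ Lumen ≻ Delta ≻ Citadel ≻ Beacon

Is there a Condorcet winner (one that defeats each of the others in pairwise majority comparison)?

No

Head-to-head results (13 voters total):
Granite vs Citadel: Granite wins 10–3.
Granite vs Delta: Granite wins 10–3.
Granite vs Beacon: Beacon wins 7–6.
Granite vs Lumen: Granite wins 10–3.
Citadel vs Delta: Delta wins 8–5.
Citadel vs Beacon: Citadel wins 9–4.
Citadel vs Lumen: Lumen wins 10–3.
Delta vs Beacon: Delta wins 8–5.
Delta vs Lumen: Lumen wins 11–2.
Beacon vs Lumen: Lumen wins 8–5.
No candidate beats all others: Granite beats Citadel beats Beacon beats Granite, a majority cycle.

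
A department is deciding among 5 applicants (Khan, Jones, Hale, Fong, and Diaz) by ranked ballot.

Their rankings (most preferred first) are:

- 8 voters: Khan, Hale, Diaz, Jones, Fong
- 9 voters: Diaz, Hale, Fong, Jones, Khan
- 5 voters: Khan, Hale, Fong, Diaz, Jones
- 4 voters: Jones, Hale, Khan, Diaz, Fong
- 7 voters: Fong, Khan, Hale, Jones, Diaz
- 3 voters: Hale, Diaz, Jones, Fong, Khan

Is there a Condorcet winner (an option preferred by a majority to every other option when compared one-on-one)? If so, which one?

None — there is no Condorcet winner

Head-to-head results (36 voters total):
Khan vs Jones: Khan wins 20–16.
Khan vs Hale: Khan wins 20–16.
Khan vs Fong: Fong wins 19–17.
Khan vs Diaz: Khan wins 24–12.
Jones vs Hale: Hale wins 32–4.
Jones vs Fong: Fong wins 21–15.
Jones vs Diaz: Diaz wins 25–11.
Hale vs Fong: Hale wins 29–7.
Hale vs Diaz: Hale wins 27–9.
Fong vs Diaz: Diaz wins 24–12.
No candidate beats all others: Khan beats Hale beats Fong beats Khan, a majority cycle.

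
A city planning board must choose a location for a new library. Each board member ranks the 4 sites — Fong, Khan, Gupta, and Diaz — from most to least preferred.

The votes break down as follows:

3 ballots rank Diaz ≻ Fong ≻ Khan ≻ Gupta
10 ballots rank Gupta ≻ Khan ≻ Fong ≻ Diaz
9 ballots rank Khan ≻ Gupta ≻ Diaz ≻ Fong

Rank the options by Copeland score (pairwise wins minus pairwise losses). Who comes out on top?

Khan

Pairwise results:
  Fong vs Khan: Khan wins 19–3.
  Fong vs Gupta: Gupta wins 19–3.
  Fong vs Diaz: Diaz wins 12–10.
  Khan vs Gupta: Khan wins 12–10.
  Khan vs Diaz: Khan wins 19–3.
  Gupta vs Diaz: Gupta wins 19–3.
Copeland scores (wins − losses):
  Fong: 0 − 3 = -3
  Khan: 3 − 0 = 3
  Gupta: 2 − 1 = 1
  Diaz: 1 − 2 = -1
Khan has the best Copeland score.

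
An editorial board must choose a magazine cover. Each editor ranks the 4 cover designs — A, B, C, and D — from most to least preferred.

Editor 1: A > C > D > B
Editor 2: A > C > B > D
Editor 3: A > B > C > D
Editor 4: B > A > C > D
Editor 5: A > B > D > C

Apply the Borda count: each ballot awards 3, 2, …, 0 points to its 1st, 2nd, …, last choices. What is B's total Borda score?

8

Borda scores:
  A: 3 + 3 + 3 + 2 + 3 = 14
  B: 0 + 1 + 2 + 3 + 2 = 8
  C: 2 + 2 + 1 + 1 + 0 = 6
  D: 1 + 0 + 0 + 0 + 1 = 2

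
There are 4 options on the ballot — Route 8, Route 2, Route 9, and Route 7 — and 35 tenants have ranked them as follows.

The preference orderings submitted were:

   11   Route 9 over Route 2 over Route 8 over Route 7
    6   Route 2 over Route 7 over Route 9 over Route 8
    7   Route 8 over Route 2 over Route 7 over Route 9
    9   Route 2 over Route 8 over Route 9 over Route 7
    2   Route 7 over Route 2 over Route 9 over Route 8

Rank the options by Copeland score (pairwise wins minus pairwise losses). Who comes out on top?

Route 2

Pairwise results:
  Route 8 vs Route 2: Route 2 wins 28–7.
  Route 8 vs Route 9: Route 9 wins 19–16.
  Route 8 vs Route 7: Route 8 wins 27–8.
  Route 2 vs Route 9: Route 2 wins 24–11.
  Route 2 vs Route 7: Route 2 wins 33–2.
  Route 9 vs Route 7: Route 9 wins 20–15.
Copeland scores (wins − losses):
  Route 8: 1 − 2 = -1
  Route 2: 3 − 0 = 3
  Route 9: 2 − 1 = 1
  Route 7: 0 − 3 = -3
Route 2 has the best Copeland score.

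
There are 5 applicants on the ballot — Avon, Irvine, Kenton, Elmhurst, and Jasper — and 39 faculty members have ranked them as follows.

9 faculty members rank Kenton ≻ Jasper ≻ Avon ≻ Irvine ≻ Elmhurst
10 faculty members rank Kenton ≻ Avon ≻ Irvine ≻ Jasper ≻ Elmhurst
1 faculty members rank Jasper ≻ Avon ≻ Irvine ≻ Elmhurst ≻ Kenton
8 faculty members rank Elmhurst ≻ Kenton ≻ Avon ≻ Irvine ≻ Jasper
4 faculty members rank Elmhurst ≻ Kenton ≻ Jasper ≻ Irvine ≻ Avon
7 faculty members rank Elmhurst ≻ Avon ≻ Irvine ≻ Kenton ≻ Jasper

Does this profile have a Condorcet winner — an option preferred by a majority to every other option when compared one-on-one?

Head-to-head results (39 voters total):
Avon vs Irvine: Avon wins 35–4.
Avon vs Kenton: Kenton wins 31–8.
Avon vs Elmhurst: Avon wins 20–19.
Avon vs Jasper: Avon wins 25–14.
Irvine vs Kenton: Kenton wins 31–8.
Irvine vs Elmhurst: Irvine wins 20–19.
Irvine vs Jasper: Irvine wins 25–14.
Kenton vs Elmhurst: Elmhurst wins 20–19.
Kenton vs Jasper: Kenton wins 38–1.
Elmhurst vs Jasper: Jasper wins 20–19.
No candidate beats all others: Avon beats Elmhurst beats Kenton beats Avon, a majority cycle.

No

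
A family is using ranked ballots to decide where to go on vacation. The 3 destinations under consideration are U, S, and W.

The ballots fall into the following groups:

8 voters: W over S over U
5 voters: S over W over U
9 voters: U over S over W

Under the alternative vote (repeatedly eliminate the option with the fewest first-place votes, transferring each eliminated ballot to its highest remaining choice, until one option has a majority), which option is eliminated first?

Round 1: U 9, W 8, S 5. S has the fewest and is eliminated.
Round 2: W 13, U 9. W has a majority.

S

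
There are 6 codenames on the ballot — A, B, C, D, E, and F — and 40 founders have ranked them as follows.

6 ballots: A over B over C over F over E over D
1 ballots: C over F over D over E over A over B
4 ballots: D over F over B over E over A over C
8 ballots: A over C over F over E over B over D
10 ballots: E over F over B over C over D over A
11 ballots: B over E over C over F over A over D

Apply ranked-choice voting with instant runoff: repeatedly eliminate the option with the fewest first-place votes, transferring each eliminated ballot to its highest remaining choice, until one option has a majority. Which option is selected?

Round 1: A 14, B 11, E 10, D 4, C 1, F 0. F has the fewest and is eliminated.
Round 2: A 14, B 11, E 10, D 4, C 1. C has the fewest and is eliminated.
Round 3: A 14, B 11, E 10, D 5. D has the fewest and is eliminated.
Round 4: B 15, A 14, E 11. E has the fewest and is eliminated.
Round 5: B 25, A 15. B has a majority.

B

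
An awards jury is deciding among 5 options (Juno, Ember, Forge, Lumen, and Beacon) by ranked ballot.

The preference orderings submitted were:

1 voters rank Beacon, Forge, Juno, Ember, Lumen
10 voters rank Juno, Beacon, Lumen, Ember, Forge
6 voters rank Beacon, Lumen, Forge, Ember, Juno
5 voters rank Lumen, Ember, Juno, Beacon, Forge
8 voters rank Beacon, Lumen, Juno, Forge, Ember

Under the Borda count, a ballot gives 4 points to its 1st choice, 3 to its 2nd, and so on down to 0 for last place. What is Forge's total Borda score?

23

Borda scores:
  Juno: 2 + 10·4 + 6·0 + 5·2 + 8·2 = 68
  Ember: 1 + 10·1 + 6·1 + 5·3 + 8·0 = 32
  Forge: 3 + 10·0 + 6·2 + 5·0 + 8·1 = 23
  Lumen: 0 + 10·2 + 6·3 + 5·4 + 8·3 = 82
  Beacon: 4 + 10·3 + 6·4 + 5·1 + 8·4 = 95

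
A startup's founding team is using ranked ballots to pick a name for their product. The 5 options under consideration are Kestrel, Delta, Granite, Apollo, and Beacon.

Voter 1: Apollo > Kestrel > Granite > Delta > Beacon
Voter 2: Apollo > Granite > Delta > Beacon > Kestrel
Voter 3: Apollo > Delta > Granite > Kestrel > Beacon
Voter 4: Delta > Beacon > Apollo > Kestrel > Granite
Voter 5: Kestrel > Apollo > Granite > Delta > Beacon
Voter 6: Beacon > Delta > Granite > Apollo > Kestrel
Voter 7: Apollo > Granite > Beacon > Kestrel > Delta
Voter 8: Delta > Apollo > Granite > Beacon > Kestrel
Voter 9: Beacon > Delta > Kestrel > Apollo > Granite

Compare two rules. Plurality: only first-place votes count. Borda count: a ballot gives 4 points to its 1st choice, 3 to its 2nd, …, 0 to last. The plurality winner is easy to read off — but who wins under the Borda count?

Plurality first-place counts: Kestrel 1, Delta 2, Granite 0, Apollo 4, Beacon 2 → Apollo.
Borda totals: Kestrel 12, Delta 21, Granite 16, Apollo 26, Beacon 15 → Apollo.

Apollo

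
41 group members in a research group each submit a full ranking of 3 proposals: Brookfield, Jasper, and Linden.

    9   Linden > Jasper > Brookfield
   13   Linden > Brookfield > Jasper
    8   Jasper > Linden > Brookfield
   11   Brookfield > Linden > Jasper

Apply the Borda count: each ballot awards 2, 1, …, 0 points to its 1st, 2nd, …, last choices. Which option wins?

Borda scores:
  Brookfield: 9·0 + 13·1 + 8·0 + 11·2 = 35
  Jasper: 9·1 + 13·0 + 8·2 + 11·0 = 25
  Linden: 9·2 + 13·2 + 8·1 + 11·1 = 63
Linden has the highest total.

Linden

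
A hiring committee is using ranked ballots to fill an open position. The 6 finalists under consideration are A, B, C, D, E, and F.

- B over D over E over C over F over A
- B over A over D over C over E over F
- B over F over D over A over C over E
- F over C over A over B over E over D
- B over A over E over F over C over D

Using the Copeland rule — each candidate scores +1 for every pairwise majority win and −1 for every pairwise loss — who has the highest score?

B

Pairwise results:
  A vs B: B wins 4–1.
  A vs C: A wins 3–2.
  A vs D: A wins 3–2.
  A vs E: A wins 4–1.
  A vs F: F wins 3–2.
  B vs C: B wins 4–1.
  B vs D: B wins 5–0.
  B vs E: B wins 5–0.
  B vs F: B wins 4–1.
  C vs D: D wins 3–2.
  C vs E: C wins 3–2.
  C vs F: F wins 3–2.
  D vs E: D wins 3–2.
  D vs F: F wins 3–2.
  E vs F: E wins 3–2.
Copeland scores (wins − losses):
  A: 3 − 2 = 1
  B: 5 − 0 = 5
  C: 1 − 4 = -3
  D: 2 − 3 = -1
  E: 1 − 4 = -3
  F: 3 − 2 = 1
B has the best Copeland score.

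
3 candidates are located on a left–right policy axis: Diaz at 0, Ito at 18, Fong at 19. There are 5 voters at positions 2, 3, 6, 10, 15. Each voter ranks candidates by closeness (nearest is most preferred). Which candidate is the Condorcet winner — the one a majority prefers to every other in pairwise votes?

Diaz

With single-peaked preferences on a line, the Condorcet winner is the candidate closest to the median voter.
The median voter (position 6) is closest to Diaz at 0.
Check: Diaz vs Ito — voters closer to Diaz: 3 of 5.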